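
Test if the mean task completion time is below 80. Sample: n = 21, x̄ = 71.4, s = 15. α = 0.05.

t = (71.4 - 80)/(15/√21) = -2.627, df = 20. Critical t = -1.725. Reject H₀.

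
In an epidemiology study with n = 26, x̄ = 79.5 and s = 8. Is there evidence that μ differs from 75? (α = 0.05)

t = (x̄ - μ₀)/(s/√n) = (79.5 - 75)/(8/√26) = 2.868. df = 25, critical t = ±2.06. Reject H₀.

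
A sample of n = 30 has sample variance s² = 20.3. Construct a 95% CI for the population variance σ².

df = 29. χ²_{0.025} = 45.722, χ²_{0.975} = 16.047. CI for σ² = ((n-1)s²/χ²_{α/2}, (n-1)s²/χ²_{1-α/2}) = (29·20.3/45.722, 29·20.3/16.047) = (12.88, 36.69)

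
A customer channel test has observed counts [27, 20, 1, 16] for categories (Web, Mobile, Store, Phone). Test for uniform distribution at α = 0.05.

Expected = 16 each. χ² = Σ(O-E)²/E = 22.625. df = 3, critical value = 7.815. Reject H₀.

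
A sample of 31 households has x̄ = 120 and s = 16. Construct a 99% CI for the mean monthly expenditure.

CI = x̄ ± t*(s/√n) = 120 ± 2.75(16/√31) = (112.1, 127.9)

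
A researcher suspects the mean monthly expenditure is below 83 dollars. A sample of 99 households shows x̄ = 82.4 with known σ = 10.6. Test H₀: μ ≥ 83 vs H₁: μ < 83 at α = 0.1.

z = -0.563. Critical value: -1.28. Fail to reject H₀.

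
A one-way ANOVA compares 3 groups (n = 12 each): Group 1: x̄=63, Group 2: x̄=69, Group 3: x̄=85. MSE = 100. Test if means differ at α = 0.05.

Grand mean = 72.33. SS_between = 3104.0, MS_between = 1552.0. F = 15.52, F_crit ≈ 3.285. Reject H₀.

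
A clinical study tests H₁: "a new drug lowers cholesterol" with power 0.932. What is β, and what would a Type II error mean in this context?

β = 1 - power = 1 - 0.932 = 0.068. A Type II error is failing to reject H₀ when H₀ is false (false negative) — here, failing to conclude that a new drug lowers cholesterol when in fact it is true. Consequence: shelving an effective drug — patients miss out on a treatment that would have helped.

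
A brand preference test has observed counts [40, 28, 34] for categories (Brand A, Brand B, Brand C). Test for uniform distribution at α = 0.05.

Expected = 34 each. χ² = Σ(O-E)²/E = 2.118. df = 2, critical value = 5.991. Fail to reject H₀.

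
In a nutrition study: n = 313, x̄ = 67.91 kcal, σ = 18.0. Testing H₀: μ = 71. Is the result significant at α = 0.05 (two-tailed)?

z = (67.91 - 71)/(18.0/√313) = -3.037. Since |z| > 1.96, significant at α = 0.05.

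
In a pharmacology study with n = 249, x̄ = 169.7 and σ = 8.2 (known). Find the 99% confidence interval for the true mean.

CI = x̄ ± z*(σ/√n) = 169.7 ± 2.576(8.2/√249) = 169.7 ± 1.34 = (168.36, 171.04)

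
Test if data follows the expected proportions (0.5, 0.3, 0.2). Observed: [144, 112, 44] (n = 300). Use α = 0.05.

Expected: [150.0, 90.0, 60.0]. χ² = 9.884. df = 2, critical = 5.991. Reject H₀.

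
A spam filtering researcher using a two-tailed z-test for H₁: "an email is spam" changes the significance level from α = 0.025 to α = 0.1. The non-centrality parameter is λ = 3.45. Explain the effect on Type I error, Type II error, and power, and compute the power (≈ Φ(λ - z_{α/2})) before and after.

Increasing α from 0.025 to 0.1:
• Type I error rate increases (α is the Type I rate by definition).
• Critical value moves from z_{α/2} = 2.241 to 1.645, so power = Φ(λ - z_{α/2}) goes from Φ(3.45 - 2.241) = 0.887 to Φ(3.45 - 1.645) = 0.964.
• Type II error rate β = 1 - power therefore decreases (0.113 → 0.036).
Appropriate when false negatives are costly — here, a spam email lands in the inbox.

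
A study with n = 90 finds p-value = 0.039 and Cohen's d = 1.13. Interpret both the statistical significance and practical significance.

Statistically significant (p = 0.039 < 0.05). Cohen's d = 1.13 indicates a large effect size. Both statistical and practical significance should be considered.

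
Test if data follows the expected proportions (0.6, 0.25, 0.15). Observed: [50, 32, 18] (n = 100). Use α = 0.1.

Expected: [60.0, 25.0, 15.0]. χ² = 4.227. df = 2, critical = 4.605. Fail to reject H₀.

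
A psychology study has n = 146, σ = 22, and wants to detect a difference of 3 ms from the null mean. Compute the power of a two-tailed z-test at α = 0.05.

SE = σ/√n = 22/√146 = 1.821. Non-centrality λ = d/SE = 3/1.821 = 1.648. Power ≈ Φ(λ - z_{α/2}) = Φ(1.648 - 1.96) = Φ(-0.312) = 0.377.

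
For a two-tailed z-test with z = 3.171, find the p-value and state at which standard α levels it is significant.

p = 2·P(Z > |3.171|) = 2·(1 - Φ(3.171)) ≈ 0.0015. Significant at α = 0.1; Significant at α = 0.05; Significant at α = 0.01.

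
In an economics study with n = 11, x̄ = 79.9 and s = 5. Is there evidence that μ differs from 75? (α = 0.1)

t = (x̄ - μ₀)/(s/√n) = (79.9 - 75)/(5/√11) = 3.25. df = 10, critical t = ±1.812. Reject H₀.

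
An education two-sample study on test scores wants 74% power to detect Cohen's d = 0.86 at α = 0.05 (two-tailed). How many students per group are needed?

z_{α/2} = 1.96, z_β = Φ⁻¹(0.74) = 0.643. For large effect (d = 0.86): n per group = 2(z_{α/2} + z_β)²/d² = 2(1.96 + 0.643)²/0.86² = 18.3 → 19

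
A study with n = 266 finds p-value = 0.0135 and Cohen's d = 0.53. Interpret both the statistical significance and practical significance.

Statistically significant (p = 0.0135 < 0.05). Cohen's d = 0.53 indicates a medium effect size. Both statistical and practical significance should be considered.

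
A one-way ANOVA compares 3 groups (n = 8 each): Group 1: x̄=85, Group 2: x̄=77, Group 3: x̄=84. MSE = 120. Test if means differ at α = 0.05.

Grand mean = 82.0. SS_between = 304.0, MS_between = 152.0. F = 1.267, F_crit ≈ 3.467. Fail to reject H₀.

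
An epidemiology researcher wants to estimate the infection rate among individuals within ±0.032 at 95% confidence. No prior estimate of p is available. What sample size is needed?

Conservative approach: use p = 0.5 (maximizes p(1-p) = 0.25). n = z²(0.25)/E² = 1.96²×0.25/0.032² = 937.9 → n = 938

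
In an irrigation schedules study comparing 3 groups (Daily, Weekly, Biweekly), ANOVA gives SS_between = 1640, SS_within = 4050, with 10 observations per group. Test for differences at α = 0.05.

df_between = 2, df_within = 27. F = MS_between/MS_within = 820.0/150.0 = 5.467. F_crit ≈ 3.354. Reject H₀. At least one mean differs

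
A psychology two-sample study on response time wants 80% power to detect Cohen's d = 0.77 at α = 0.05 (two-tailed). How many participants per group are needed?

z_{α/2} = 1.96, z_β = Φ⁻¹(0.8) = 0.842. For medium effect (d = 0.77): n per group = 2(z_{α/2} + z_β)²/d² = 2(1.96 + 0.842)²/0.77² = 26.5 → 27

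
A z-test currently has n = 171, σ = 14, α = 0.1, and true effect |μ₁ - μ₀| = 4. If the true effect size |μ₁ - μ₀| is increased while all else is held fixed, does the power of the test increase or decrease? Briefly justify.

Power increases: a larger true effect increases the non-centrality λ = |μ₁ - μ₀|/(σ/√n).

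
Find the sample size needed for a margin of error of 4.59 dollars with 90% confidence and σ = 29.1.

n = (z*σ/E)² = (1.645×29.1/4.59)² = 108.8 → n = 109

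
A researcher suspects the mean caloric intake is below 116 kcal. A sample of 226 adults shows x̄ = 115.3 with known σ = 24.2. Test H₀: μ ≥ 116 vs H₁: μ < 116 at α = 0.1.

z = -0.435. Critical value: -1.28. Fail to reject H₀.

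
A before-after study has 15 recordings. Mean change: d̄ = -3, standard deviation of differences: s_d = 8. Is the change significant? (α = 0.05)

t = d̄/(s_d/√n) = -3/(8/√15) = -1.452. df = 14, critical t = ±2.145. Fail to reject H₀.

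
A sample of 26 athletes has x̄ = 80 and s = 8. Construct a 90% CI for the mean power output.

CI = x̄ ± t*(s/√n) = 80 ± 1.708(8/√26) = (77.32, 82.68)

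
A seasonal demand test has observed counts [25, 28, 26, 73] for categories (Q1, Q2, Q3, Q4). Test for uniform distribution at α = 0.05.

Expected = 38 each. χ² = Σ(O-E)²/E = 43.105. df = 3, critical value = 7.815. Reject H₀.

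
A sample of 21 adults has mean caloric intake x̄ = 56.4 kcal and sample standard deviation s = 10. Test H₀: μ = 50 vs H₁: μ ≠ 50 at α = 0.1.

t = (x̄ - μ₀)/(s/√n) = (56.4 - 50)/(10/√21) = 2.933. df = 20, critical t = ±1.725. Reject H₀.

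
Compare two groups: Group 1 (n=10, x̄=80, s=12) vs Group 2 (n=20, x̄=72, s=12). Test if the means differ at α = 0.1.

Pooled sp = 12.0. t = 1.721, df = 28. Critical t = ±1.701. Reject H₀.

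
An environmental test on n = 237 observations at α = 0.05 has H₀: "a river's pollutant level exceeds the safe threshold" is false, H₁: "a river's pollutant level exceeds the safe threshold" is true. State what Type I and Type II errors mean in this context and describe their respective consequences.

Type I (false positive): concluding that a river's pollutant level exceeds the safe threshold when it is not — shutting down a compliant factory unnecessarily. Type II (false negative): failing to conclude that a river's pollutant level exceeds the safe threshold when it is — allowing unsafe pollution to continue. Which is costlier depends on domain priorities and is a judgement call rather than a statistical fact.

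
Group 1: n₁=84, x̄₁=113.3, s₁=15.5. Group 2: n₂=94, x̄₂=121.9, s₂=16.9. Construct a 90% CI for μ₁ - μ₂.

Difference = -8.6. SE = √(15.5²/84 + 16.9²/94) = 2.429. CI = (-12.6, -4.6)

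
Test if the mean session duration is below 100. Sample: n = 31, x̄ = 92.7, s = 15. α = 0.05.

t = (92.7 - 100)/(15/√31) = -2.71, df = 30. Critical t = -1.697. Reject H₀.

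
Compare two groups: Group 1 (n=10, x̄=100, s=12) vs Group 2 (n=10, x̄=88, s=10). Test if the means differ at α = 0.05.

Pooled sp = 11.05. t = 2.429, df = 18. Critical t = ±2.101. Reject H₀.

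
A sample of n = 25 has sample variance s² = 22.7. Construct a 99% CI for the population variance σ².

df = 24. χ²_{0.005} = 45.559, χ²_{0.995} = 9.886. CI for σ² = ((n-1)s²/χ²_{α/2}, (n-1)s²/χ²_{1-α/2}) = (24·22.7/45.559, 24·22.7/9.886) = (11.96, 55.11)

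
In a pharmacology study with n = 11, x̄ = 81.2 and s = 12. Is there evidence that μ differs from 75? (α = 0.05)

t = (x̄ - μ₀)/(s/√n) = (81.2 - 75)/(12/√11) = 1.714. df = 10, critical t = ±2.228. Fail to reject H₀.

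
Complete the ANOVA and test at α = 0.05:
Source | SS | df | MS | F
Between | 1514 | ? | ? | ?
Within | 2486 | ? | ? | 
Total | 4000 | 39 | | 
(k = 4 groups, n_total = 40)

df_between = 3, df_within = 36. MS_between = 504.67, MS_within = 69.06. F = 7.308, F_crit ≈ 2.866. Reject H₀.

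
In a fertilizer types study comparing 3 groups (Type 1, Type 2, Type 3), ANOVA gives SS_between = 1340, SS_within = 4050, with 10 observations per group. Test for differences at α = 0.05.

df_between = 2, df_within = 27. F = MS_between/MS_within = 670.0/150.0 = 4.467. F_crit ≈ 3.354. Reject H₀. At least one mean differs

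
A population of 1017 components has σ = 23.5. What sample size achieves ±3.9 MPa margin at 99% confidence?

Without FPC: n₀ = (2.576×23.5/3.9)² = 240.934. With FPC: n = n₀N/(n₀+N-1) = 194.9 → n = 195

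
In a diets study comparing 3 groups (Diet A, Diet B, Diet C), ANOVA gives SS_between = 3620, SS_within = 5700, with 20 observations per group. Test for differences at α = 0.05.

df_between = 2, df_within = 57. F = MS_between/MS_within = 1810.0/100.0 = 18.1. F_crit ≈ 3.159. Reject H₀. At least one mean differs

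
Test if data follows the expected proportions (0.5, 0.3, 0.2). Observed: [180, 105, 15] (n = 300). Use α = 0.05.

Expected: [150.0, 90.0, 60.0]. χ² = 42.25. df = 2, critical = 5.991. Reject H₀.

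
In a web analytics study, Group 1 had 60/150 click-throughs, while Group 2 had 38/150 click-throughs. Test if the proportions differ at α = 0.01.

p̂₁ = 0.4, p̂₂ = 0.253, pooled p̂ = 0.327. z = 2.708. Critical: ±2.576. Reject H₀.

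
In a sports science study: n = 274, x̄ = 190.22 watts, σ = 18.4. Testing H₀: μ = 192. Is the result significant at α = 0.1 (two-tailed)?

z = (190.22 - 192)/(18.4/√274) = -1.601. Since |z| ≤ 1.645, not significant at α = 0.1.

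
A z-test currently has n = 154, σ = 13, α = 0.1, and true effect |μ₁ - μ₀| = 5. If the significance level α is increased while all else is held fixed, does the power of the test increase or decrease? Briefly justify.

Power increases: a larger α lowers the critical value, so more of the H₁ sampling distribution falls in the rejection region.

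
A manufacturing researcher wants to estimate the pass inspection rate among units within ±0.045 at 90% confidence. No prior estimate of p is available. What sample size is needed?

Conservative approach: use p = 0.5 (maximizes p(1-p) = 0.25). n = z²(0.25)/E² = 1.645²×0.25/0.045² = 334.1 → n = 335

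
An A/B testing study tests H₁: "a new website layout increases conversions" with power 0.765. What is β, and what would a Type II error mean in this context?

β = 1 - power = 1 - 0.765 = 0.235. A Type II error is failing to reject H₀ when H₀ is false (false negative) — here, failing to conclude that a new website layout increases conversions when in fact it is true. Consequence: discarding a layout that would have improved conversions — lost revenue.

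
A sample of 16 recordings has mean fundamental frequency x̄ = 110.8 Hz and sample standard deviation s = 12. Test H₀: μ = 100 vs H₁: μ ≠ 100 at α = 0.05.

t = (x̄ - μ₀)/(s/√n) = (110.8 - 100)/(12/√16) = 3.6. df = 15, critical t = ±2.131. Reject H₀.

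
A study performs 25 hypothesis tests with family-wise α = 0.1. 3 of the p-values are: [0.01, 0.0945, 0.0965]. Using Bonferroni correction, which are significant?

Bonferroni α = 0.1/25 = 0.004. None of the given p-values are significant.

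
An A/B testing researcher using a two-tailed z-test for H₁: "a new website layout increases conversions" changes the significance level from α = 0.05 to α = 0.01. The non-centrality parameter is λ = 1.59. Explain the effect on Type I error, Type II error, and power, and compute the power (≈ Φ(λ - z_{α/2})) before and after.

Decreasing α from 0.05 to 0.01:
• Type I error rate decreases (α is the Type I rate by definition).
• Critical value moves from z_{α/2} = 1.96 to 2.576, so power = Φ(λ - z_{α/2}) goes from Φ(1.59 - 1.96) = 0.356 to Φ(1.59 - 2.576) = 0.162.
• Type II error rate β = 1 - power therefore increases (0.644 → 0.838).
Appropriate when false positives are costly — here, rolling out a layout that doesn't actually help — wasted engineering effort.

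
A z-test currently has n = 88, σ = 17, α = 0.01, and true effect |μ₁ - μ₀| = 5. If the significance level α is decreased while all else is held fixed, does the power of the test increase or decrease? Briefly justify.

Power decreases: a smaller α raises the critical value, so less of the H₁ sampling distribution falls in the rejection region.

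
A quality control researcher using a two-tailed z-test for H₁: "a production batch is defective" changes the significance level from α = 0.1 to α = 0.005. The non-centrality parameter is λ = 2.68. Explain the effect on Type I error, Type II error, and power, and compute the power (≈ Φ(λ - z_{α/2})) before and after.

Decreasing α from 0.1 to 0.005:
• Type I error rate decreases (α is the Type I rate by definition).
• Critical value moves from z_{α/2} = 1.645 to 2.807, so power = Φ(λ - z_{α/2}) goes from Φ(2.68 - 1.645) = 0.85 to Φ(2.68 - 2.807) = 0.449.
• Type II error rate β = 1 - power therefore increases (0.15 → 0.551).
Appropriate when false positives are costly — here, scrapping a good batch — wasted material and cost for no reason.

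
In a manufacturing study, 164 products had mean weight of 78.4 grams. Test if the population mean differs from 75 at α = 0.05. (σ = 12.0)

z = (x̄ - μ₀)/(σ/√n) = (78.4 - 75)/(12.0/√164) = 3.628. Critical value: ±1.96. Since |3.628| > 1.96, Reject H₀.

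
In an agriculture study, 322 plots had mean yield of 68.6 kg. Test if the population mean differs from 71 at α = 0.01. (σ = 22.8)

z = (x̄ - μ₀)/(σ/√n) = (68.6 - 71)/(22.8/√322) = -1.889. Critical value: ±2.576. Since |-1.889| ≤ 2.576, Fail to reject H₀.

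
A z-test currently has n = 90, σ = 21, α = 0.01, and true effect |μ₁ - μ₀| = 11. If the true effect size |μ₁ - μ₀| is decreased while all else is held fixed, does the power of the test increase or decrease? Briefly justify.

Power decreases: a smaller true effect decreases the non-centrality λ = |μ₁ - μ₀|/(σ/√n).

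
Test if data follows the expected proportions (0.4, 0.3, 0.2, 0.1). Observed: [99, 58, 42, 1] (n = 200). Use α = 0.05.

Expected: [80.0, 60.0, 40.0, 20.0]. χ² = 22.729. df = 3, critical = 7.815. Reject H₀.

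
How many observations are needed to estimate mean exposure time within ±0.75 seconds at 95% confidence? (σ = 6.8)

n = (z*σ/E)² = (1.96×6.8/0.75)² = 315.8 → n = 316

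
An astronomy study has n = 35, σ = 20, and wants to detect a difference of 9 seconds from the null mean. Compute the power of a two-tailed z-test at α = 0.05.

SE = σ/√n = 20/√35 = 3.381. Non-centrality λ = d/SE = 9/3.381 = 2.662. Power ≈ Φ(λ - z_{α/2}) = Φ(2.662 - 1.96) = Φ(0.702) = 0.759.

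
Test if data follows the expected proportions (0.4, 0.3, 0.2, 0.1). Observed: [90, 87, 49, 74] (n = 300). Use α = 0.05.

Expected: [120.0, 90.0, 60.0, 30.0]. χ² = 74.15. df = 3, critical = 7.815. Reject H₀.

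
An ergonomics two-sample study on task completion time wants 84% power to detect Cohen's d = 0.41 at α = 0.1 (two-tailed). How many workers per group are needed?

z_{α/2} = 1.645, z_β = Φ⁻¹(0.84) = 0.994. For small effect (d = 0.41): n per group = 2(z_{α/2} + z_β)²/d² = 2(1.645 + 0.994)²/0.41² = 82.9 → 83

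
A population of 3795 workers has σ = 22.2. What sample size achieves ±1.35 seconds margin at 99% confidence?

Without FPC: n₀ = (2.576×22.2/1.35)² = 1794.445. With FPC: n = n₀N/(n₀+N-1) = 1218.6 → n = 1219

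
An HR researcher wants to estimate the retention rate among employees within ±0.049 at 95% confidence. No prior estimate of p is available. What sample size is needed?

Conservative approach: use p = 0.5 (maximizes p(1-p) = 0.25). n = z²(0.25)/E² = 1.96²×0.25/0.049² = 400.0 → n = 400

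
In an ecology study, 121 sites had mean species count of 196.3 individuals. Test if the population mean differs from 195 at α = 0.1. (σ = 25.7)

z = (x̄ - μ₀)/(σ/√n) = (196.3 - 195)/(25.7/√121) = 0.556. Critical value: ±1.645. Since |0.556| ≤ 1.645, Fail to reject H₀.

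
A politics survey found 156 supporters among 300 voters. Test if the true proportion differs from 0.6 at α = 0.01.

p̂ = 0.52, p₀ = 0.6. z = (p̂ - p₀)/√(p₀(1-p₀)/n) = -2.828. Critical: ±2.576. Reject H₀.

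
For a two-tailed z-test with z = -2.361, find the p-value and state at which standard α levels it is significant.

p = 2·P(Z > |-2.361|) = 2·(1 - Φ(2.361)) ≈ 0.0182. Significant at α = 0.1; Significant at α = 0.05.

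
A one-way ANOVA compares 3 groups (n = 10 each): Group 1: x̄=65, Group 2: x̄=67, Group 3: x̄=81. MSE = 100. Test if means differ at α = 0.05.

Grand mean = 71.0. SS_between = 1520.0, MS_between = 760.0. F = 7.6, F_crit ≈ 3.354. Reject H₀.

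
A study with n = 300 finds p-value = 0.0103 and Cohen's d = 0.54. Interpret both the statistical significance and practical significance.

Statistically significant (p = 0.0103 < 0.05). Cohen's d = 0.54 indicates a medium effect size. Both statistical and practical significance should be considered.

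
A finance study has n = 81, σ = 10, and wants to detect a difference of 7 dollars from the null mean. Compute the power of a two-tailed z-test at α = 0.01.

SE = σ/√n = 10/√81 = 1.111. Non-centrality λ = d/SE = 7/1.111 = 6.3. Power ≈ Φ(λ - z_{α/2}) = Φ(6.3 - 2.576) = Φ(3.724) = 1.0.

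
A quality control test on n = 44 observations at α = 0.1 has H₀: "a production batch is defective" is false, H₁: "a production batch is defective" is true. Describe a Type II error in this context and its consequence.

Type II error: failing to reject H₀ when it is false — concluding that a production batch is defective is not supported when in fact it is. Consequence: shipping a defective batch — faulty products reach customers.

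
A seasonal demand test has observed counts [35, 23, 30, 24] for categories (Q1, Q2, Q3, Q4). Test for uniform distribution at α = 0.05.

Expected = 28 each. χ² = Σ(O-E)²/E = 3.357. df = 3, critical value = 7.815. Fail to reject H₀.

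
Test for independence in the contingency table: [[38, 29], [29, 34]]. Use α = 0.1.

χ² = 1.484. df = 1, critical = 2.706. Fail to reject H₀. No evidence of dependence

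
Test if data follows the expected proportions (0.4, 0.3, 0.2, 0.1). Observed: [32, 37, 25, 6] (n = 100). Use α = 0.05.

Expected: [40.0, 30.0, 20.0, 10.0]. χ² = 6.083. df = 3, critical = 7.815. Fail to reject H₀.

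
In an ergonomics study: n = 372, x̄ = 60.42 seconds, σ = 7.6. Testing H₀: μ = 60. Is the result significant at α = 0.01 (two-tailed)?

z = (60.42 - 60)/(7.6/√372) = 1.066. Since |z| ≤ 2.576, not significant at α = 0.01.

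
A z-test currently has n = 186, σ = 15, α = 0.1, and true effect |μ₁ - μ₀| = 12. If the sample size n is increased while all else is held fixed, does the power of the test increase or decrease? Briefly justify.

Power increases: a larger n shrinks the standard error σ/√n, moving the sampling distribution under H₁ further from the critical value.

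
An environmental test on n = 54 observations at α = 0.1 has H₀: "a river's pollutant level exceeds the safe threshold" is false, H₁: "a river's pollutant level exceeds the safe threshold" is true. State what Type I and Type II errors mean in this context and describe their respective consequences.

Type I (false positive): concluding that a river's pollutant level exceeds the safe threshold when it is not — shutting down a compliant factory unnecessarily. Type II (false negative): failing to conclude that a river's pollutant level exceeds the safe threshold when it is — allowing unsafe pollution to continue. Which is costlier depends on domain priorities and is a judgement call rather than a statistical fact.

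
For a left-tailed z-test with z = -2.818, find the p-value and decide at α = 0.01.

p = P(Z < -2.818) = Φ(-2.818) ≈ 0.0024. Since p < 0.01, reject H₀ (significant) at α = 0.01.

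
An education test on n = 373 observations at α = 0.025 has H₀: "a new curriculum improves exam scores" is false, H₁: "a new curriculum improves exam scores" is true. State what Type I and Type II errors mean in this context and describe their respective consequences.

Type I (false positive): concluding that a new curriculum improves exam scores when it is not — adopting a curriculum that gives no real benefit — disruption for nothing. Type II (false negative): failing to conclude that a new curriculum improves exam scores when it is — keeping the old curriculum when the new one would have helped students. Which is costlier depends on domain priorities and is a judgement call rather than a statistical fact.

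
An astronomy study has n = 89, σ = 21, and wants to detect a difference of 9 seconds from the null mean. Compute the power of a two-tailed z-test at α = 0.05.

SE = σ/√n = 21/√89 = 2.226. Non-centrality λ = d/SE = 9/2.226 = 4.043. Power ≈ Φ(λ - z_{α/2}) = Φ(4.043 - 1.96) = Φ(2.083) = 0.981.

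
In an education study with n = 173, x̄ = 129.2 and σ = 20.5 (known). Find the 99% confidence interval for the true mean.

CI = x̄ ± z*(σ/√n) = 129.2 ± 2.576(20.5/√173) = 129.2 ± 4.01 = (125.19, 133.21)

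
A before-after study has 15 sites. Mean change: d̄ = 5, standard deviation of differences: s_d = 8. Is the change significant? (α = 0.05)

t = d̄/(s_d/√n) = 5/(8/√15) = 2.421. df = 14, critical t = ±2.145. Reject H₀.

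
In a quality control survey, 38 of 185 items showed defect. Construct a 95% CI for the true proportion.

p̂ = 0.205. CI = p̂ ± z*√(p̂(1-p̂)/n) = (0.147, 0.264)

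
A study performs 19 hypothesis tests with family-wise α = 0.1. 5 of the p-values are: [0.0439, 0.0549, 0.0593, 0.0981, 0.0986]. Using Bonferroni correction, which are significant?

Bonferroni α = 0.1/19 = 0.00526. None of the given p-values are significant.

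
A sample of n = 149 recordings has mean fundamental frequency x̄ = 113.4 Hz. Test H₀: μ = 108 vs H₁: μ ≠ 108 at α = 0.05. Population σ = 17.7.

z = (x̄ - μ₀)/(σ/√n) = (113.4 - 108)/(17.7/√149) = 3.724. Critical value: ±1.96. Since |3.724| > 1.96, Reject H₀.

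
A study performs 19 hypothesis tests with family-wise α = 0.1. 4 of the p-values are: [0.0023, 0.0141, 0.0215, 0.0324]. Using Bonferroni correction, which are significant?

Bonferroni α = 0.1/19 = 0.00526. Significant p-values: [0.0023]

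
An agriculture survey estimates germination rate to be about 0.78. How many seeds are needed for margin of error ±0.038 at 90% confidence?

n = z²p(1-p)/E² = 1.645²×0.78×0.22/0.038² = 321.6 → n = 322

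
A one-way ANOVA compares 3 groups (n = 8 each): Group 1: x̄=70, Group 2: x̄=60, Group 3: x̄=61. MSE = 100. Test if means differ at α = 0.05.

Grand mean = 63.67. SS_between = 485.33, MS_between = 242.67. F = 2.427, F_crit ≈ 3.467. Fail to reject H₀.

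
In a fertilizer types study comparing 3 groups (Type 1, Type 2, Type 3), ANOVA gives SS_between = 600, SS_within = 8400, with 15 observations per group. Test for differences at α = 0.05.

df_between = 2, df_within = 42. F = MS_between/MS_within = 300.0/200.0 = 1.5. F_crit ≈ 3.22. Fail to reject H₀.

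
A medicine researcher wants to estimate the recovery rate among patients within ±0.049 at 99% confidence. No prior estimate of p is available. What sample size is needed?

Conservative approach: use p = 0.5 (maximizes p(1-p) = 0.25). n = z²(0.25)/E² = 2.576²×0.25/0.049² = 690.9 → n = 691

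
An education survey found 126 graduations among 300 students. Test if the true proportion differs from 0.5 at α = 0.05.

p̂ = 0.42, p₀ = 0.5. z = (p̂ - p₀)/√(p₀(1-p₀)/n) = -2.771. Critical: ±1.96. Reject H₀.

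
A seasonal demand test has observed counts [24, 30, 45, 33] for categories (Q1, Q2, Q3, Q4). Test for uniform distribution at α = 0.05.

Expected = 33 each. χ² = Σ(O-E)²/E = 7.091. df = 3, critical value = 7.815. Fail to reject H₀.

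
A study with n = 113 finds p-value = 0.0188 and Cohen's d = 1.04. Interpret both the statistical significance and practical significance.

Statistically significant (p = 0.0188 < 0.05). Cohen's d = 1.04 indicates a large effect size. Both statistical and practical significance should be considered.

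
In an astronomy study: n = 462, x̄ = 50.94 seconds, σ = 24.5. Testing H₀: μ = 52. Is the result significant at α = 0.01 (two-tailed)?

z = (50.94 - 52)/(24.5/√462) = -0.93. Since |z| ≤ 2.576, not significant at α = 0.01.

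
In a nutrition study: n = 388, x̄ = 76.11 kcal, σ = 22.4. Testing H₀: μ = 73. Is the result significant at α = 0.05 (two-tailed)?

z = (76.11 - 73)/(22.4/√388) = 2.735. Since |z| > 1.96, significant at α = 0.05.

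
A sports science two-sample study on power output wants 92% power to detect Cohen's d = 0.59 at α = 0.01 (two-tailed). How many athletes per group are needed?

z_{α/2} = 2.576, z_β = Φ⁻¹(0.92) = 1.405. For medium effect (d = 0.59): n per group = 2(z_{α/2} + z_β)²/d² = 2(2.576 + 1.405)²/0.59² = 91.1 → 92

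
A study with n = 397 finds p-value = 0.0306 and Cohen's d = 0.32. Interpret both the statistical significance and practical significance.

Statistically significant (p = 0.0306 < 0.05). Cohen's d = 0.32 indicates a small effect size. Both statistical and practical significance should be considered.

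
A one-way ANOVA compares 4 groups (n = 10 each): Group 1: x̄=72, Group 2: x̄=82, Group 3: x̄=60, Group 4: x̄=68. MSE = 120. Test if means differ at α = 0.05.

Grand mean = 70.5. SS_between = 2510.0, MS_between = 836.67. F = 6.972, F_crit ≈ 2.866. Reject H₀.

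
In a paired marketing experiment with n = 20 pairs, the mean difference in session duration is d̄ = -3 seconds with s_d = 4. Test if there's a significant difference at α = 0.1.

t = d̄/(s_d/√n) = -3/(4/√20) = -3.354. df = 19, critical t = ±1.729. Reject H₀.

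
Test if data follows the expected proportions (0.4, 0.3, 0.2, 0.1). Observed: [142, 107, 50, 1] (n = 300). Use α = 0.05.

Expected: [120.0, 90.0, 60.0, 30.0]. χ² = 36.944. df = 3, critical = 7.815. Reject H₀.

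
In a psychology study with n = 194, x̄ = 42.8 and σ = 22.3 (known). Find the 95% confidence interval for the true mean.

CI = x̄ ± z*(σ/√n) = 42.8 ± 1.96(22.3/√194) = 42.8 ± 3.14 = (39.66, 45.94)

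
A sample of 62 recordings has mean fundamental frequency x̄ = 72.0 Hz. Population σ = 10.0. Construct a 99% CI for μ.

CI = x̄ ± z*(σ/√n) = 72.0 ± 2.576(10.0/√62) = 72.0 ± 3.27 = (68.73, 75.27)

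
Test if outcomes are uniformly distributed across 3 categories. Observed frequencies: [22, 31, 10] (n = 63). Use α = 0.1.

Expected = 21 each. χ² = Σ(O-E)²/E = 10.571. df = 2, critical value = 4.605. Reject H₀.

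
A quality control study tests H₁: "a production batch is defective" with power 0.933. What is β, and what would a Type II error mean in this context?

β = 1 - power = 1 - 0.933 = 0.067. A Type II error is failing to reject H₀ when H₀ is false (false negative) — here, failing to conclude that a production batch is defective when in fact it is true. Consequence: shipping a defective batch — faulty products reach customers.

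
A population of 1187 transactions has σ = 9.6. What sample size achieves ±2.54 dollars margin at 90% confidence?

Without FPC: n₀ = (1.645×9.6/2.54)² = 38.655. With FPC: n = n₀N/(n₀+N-1) = 37.5 → n = 38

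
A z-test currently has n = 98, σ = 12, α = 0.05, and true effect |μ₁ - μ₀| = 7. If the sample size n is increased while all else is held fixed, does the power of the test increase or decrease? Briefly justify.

Power increases: a larger n shrinks the standard error σ/√n, moving the sampling distribution under H₁ further from the critical value.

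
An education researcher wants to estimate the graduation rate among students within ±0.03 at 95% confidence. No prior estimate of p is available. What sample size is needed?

Conservative approach: use p = 0.5 (maximizes p(1-p) = 0.25). n = z²(0.25)/E² = 1.96²×0.25/0.03² = 1067.1 → n = 1068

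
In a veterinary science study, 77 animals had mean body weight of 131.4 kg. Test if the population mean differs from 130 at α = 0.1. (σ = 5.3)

z = (x̄ - μ₀)/(σ/√n) = (131.4 - 130)/(5.3/√77) = 2.318. Critical value: ±1.645. Since |2.318| > 1.645, Reject H₀.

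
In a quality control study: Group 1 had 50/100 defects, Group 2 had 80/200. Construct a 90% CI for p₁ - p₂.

p̂₁ = 0.5, p̂₂ = 0.4. Difference = 0.1. CI = (-0.0, 0.2)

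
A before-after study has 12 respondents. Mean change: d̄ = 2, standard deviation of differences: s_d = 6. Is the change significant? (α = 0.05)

t = d̄/(s_d/√n) = 2/(6/√12) = 1.155. df = 11, critical t = ±2.201. Fail to reject H₀.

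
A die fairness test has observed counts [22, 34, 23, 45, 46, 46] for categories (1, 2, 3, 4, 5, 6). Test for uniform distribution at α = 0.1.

Expected = 36 each. χ² = Σ(O-E)²/E = 18.056. df = 5, critical value = 9.236. Reject H₀.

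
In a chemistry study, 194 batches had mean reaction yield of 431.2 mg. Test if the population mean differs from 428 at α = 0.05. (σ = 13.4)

z = (x̄ - μ₀)/(σ/√n) = (431.2 - 428)/(13.4/√194) = 3.326. Critical value: ±1.96. Since |3.326| > 1.96, Reject H₀.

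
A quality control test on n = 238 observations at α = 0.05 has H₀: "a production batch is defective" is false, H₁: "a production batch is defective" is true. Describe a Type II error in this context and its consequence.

Type II error: failing to reject H₀ when it is false — concluding that a production batch is defective is not supported when in fact it is. Consequence: shipping a defective batch — faulty products reach customers.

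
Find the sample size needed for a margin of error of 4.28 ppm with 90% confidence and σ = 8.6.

n = (z*σ/E)² = (1.645×8.6/4.28)² = 10.9 → n = 11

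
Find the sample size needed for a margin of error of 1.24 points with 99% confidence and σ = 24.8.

n = (z*σ/E)² = (2.576×24.8/1.24)² = 2654.3 → n = 2655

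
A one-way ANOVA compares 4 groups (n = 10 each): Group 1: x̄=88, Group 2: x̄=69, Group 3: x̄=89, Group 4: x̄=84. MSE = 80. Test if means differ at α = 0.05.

Grand mean = 82.5. SS_between = 2570.0, MS_between = 856.67. F = 10.708, F_crit ≈ 2.866. Reject H₀.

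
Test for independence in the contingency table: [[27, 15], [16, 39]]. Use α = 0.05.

χ² = 11.953. df = 1, critical = 3.841. Reject H₀. Variables are dependent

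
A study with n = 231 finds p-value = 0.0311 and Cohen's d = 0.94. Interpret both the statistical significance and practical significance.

Statistically significant (p = 0.0311 < 0.05). Cohen's d = 0.94 indicates a large effect size. Both statistical and practical significance should be considered.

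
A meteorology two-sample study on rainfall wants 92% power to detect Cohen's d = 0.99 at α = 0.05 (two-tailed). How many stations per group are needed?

z_{α/2} = 1.96, z_β = Φ⁻¹(0.92) = 1.405. For large effect (d = 0.99): n per group = 2(z_{α/2} + z_β)²/d² = 2(1.96 + 1.405)²/0.99² = 23.1 → 24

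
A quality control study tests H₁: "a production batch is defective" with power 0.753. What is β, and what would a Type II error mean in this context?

β = 1 - power = 1 - 0.753 = 0.247. A Type II error is failing to reject H₀ when H₀ is false (false negative) — here, failing to conclude that a production batch is defective when in fact it is true. Consequence: shipping a defective batch — faulty products reach customers.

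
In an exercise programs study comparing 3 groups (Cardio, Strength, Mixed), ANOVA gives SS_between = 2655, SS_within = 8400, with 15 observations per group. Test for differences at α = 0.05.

df_between = 2, df_within = 42. F = MS_between/MS_within = 1327.5/200.0 = 6.638. F_crit ≈ 3.22. Reject H₀. At least one mean differs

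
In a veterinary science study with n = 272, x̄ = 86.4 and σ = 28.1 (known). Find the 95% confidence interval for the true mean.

CI = x̄ ± z*(σ/√n) = 86.4 ± 1.96(28.1/√272) = 86.4 ± 3.34 = (83.06, 89.74)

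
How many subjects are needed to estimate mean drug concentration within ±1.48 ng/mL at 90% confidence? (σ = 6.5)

n = (z*σ/E)² = (1.645×6.5/1.48)² = 52.2 → n = 53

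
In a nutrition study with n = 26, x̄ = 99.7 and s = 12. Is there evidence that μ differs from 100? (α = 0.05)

t = (x̄ - μ₀)/(s/√n) = (99.7 - 100)/(12/√26) = -0.127. df = 25, critical t = ±2.06. Fail to reject H₀.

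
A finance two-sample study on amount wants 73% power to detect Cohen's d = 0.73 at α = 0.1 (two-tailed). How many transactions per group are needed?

z_{α/2} = 1.645, z_β = Φ⁻¹(0.73) = 0.613. For medium effect (d = 0.73): n per group = 2(z_{α/2} + z_β)²/d² = 2(1.645 + 0.613)²/0.73² = 19.1 → 20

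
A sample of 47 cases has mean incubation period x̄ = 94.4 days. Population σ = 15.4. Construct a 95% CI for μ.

CI = x̄ ± z*(σ/√n) = 94.4 ± 1.96(15.4/√47) = 94.4 ± 4.4 = (90.0, 98.8)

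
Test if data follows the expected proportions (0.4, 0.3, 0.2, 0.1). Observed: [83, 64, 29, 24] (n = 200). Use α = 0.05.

Expected: [80.0, 60.0, 40.0, 20.0]. χ² = 4.204. df = 3, critical = 7.815. Fail to reject H₀.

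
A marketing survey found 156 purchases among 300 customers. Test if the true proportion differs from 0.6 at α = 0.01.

p̂ = 0.52, p₀ = 0.6. z = (p̂ - p₀)/√(p₀(1-p₀)/n) = -2.828. Critical: ±2.576. Reject H₀.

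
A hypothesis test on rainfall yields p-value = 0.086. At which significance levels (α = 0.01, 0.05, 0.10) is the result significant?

p = 0.086. Significant at: α = 0.1.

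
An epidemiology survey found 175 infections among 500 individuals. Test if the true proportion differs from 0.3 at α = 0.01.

p̂ = 0.35, p₀ = 0.3. z = (p̂ - p₀)/√(p₀(1-p₀)/n) = 2.44. Critical: ±2.576. Fail to reject H₀.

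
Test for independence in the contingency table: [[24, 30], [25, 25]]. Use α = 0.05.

χ² = 0.322. df = 1, critical = 3.841. Fail to reject H₀. No evidence of dependence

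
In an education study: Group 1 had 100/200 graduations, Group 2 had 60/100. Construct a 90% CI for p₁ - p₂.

p̂₁ = 0.5, p̂₂ = 0.6. Difference = -0.1. CI = (-0.199, -0.001)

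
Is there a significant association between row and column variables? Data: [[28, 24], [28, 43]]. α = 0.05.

χ² = 2.513. df = 1, critical = 3.841. Fail to reject H₀. No evidence of dependence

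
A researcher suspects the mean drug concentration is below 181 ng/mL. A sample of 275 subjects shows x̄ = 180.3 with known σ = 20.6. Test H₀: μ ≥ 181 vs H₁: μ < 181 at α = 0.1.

z = -0.564. Critical value: -1.28. Fail to reject H₀.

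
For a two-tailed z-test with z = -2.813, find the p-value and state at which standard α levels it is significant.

p = 2·P(Z > |-2.813|) = 2·(1 - Φ(2.813)) ≈ 0.0049. Significant at α = 0.1; Significant at α = 0.05; Significant at α = 0.01.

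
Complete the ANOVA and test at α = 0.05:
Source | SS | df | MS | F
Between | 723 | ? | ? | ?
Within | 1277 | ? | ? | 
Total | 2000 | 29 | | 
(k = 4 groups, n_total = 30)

df_between = 3, df_within = 26. MS_between = 241.0, MS_within = 49.12. F = 4.907, F_crit ≈ 2.975. Reject H₀.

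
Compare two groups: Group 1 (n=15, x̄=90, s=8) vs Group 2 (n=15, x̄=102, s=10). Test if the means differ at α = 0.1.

Pooled sp = 9.06. t = -3.629, df = 28. Critical t = ±1.701. Reject H₀.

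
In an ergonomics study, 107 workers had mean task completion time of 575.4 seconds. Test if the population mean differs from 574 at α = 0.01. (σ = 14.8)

z = (x̄ - μ₀)/(σ/√n) = (575.4 - 574)/(14.8/√107) = 0.978. Critical value: ±2.576. Since |0.978| ≤ 2.576, Fail to reject H₀.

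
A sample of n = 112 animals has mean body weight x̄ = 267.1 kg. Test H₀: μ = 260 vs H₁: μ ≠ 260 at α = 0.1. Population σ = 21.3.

z = (x̄ - μ₀)/(σ/√n) = (267.1 - 260)/(21.3/√112) = 3.528. Critical value: ±1.645. Since |3.528| > 1.645, Reject H₀.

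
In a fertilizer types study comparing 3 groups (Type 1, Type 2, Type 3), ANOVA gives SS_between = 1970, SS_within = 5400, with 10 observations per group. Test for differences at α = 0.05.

df_between = 2, df_within = 27. F = MS_between/MS_within = 985.0/200.0 = 4.925. F_crit ≈ 3.354. Reject H₀. At least one mean differs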